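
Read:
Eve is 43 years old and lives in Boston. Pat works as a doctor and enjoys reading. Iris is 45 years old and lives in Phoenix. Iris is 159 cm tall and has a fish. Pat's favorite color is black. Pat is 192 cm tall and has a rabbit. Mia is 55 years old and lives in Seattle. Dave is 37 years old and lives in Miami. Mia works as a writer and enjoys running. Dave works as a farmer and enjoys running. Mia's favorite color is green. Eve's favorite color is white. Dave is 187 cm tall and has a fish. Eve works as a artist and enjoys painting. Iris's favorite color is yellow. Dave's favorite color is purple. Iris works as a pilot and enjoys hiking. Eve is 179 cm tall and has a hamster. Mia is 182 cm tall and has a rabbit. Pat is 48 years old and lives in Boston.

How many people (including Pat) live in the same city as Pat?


Pat lives in Boston. Count = 2

2


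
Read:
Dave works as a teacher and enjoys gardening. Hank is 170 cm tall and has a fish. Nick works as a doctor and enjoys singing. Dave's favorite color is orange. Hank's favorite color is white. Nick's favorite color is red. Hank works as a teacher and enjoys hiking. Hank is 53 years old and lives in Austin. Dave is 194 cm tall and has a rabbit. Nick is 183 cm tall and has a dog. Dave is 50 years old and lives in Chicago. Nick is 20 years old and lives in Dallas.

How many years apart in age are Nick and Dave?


20 vs 50, diff = 30

30


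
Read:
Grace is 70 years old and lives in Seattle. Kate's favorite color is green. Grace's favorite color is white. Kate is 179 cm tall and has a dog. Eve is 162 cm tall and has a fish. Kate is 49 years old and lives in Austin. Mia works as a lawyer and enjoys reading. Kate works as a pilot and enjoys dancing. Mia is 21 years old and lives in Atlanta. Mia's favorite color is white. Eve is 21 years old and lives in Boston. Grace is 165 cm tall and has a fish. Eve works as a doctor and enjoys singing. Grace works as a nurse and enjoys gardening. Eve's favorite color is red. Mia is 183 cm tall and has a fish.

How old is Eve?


Eve is 21 years old

21


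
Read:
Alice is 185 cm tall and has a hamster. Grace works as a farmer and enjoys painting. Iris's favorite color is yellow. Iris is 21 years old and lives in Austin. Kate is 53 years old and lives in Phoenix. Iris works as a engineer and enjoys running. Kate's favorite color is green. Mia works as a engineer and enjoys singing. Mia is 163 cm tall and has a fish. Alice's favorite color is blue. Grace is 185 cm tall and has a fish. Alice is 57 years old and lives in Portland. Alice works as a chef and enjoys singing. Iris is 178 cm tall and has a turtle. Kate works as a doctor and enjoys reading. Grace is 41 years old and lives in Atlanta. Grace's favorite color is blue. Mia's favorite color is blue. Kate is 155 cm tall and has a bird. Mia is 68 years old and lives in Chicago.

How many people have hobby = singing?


Count: 2

2


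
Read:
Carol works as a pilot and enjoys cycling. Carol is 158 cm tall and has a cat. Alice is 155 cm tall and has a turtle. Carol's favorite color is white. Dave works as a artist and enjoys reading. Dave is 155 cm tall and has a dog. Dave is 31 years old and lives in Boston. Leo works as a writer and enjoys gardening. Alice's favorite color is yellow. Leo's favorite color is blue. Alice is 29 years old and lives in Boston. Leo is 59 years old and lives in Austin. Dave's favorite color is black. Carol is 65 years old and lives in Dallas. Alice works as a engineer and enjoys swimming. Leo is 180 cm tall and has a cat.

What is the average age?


Sum=184, n=4, avg=46

46


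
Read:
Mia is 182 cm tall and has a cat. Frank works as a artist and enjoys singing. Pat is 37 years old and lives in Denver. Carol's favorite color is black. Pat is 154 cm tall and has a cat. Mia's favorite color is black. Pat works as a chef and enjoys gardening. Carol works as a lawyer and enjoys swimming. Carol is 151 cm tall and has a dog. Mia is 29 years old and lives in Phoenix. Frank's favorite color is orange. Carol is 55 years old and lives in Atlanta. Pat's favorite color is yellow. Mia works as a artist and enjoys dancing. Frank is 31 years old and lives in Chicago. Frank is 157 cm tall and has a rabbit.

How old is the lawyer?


The lawyer is Carol, age 55

55


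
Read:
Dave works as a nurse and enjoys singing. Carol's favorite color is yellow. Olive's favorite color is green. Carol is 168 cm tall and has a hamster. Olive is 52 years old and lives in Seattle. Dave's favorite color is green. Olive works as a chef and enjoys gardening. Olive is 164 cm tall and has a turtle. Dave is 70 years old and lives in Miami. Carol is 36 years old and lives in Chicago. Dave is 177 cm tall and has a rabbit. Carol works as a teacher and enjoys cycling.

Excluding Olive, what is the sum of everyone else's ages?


Sum (excluding Olive): 106

106


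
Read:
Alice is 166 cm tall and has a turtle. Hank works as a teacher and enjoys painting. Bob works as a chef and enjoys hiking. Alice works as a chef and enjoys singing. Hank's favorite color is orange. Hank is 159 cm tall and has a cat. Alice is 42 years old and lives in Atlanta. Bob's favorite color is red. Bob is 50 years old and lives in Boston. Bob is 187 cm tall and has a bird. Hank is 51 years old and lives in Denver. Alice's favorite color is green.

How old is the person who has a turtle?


Person with turtle is Alice, age 42

42


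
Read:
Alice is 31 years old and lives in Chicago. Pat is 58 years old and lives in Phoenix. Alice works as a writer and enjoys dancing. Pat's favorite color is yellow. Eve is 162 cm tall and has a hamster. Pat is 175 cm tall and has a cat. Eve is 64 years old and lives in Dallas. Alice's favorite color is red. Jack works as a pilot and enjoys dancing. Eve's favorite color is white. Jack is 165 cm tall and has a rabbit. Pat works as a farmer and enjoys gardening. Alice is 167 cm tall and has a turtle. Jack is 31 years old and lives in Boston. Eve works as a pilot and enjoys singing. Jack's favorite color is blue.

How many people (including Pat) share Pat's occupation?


Pat is a farmer. Count = 1

1


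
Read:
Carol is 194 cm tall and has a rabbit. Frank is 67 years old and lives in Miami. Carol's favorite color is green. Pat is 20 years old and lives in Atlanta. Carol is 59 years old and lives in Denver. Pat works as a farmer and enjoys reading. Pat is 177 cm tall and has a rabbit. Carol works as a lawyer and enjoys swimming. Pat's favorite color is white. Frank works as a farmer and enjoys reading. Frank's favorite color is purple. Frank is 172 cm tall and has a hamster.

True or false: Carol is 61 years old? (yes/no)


Carol is actually 59. no

no


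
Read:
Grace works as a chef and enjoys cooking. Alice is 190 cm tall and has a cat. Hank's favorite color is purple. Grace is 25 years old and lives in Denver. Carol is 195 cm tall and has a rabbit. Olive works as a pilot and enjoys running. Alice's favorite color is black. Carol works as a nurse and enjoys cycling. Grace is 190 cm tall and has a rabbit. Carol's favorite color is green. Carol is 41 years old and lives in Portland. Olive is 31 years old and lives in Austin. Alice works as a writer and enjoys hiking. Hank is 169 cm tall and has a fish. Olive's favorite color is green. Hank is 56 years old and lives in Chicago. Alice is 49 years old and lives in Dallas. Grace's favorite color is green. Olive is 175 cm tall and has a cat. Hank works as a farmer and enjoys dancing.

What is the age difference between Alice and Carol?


|49 - 41| = 8

8


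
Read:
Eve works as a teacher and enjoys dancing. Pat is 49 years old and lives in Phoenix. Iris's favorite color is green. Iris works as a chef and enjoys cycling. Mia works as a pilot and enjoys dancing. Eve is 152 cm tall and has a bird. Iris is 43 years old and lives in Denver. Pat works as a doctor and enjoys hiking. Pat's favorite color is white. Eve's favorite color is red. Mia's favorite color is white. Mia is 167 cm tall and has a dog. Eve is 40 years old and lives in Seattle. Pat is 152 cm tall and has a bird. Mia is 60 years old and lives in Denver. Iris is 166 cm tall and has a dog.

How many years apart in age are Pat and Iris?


49 vs 43, diff = 6

6


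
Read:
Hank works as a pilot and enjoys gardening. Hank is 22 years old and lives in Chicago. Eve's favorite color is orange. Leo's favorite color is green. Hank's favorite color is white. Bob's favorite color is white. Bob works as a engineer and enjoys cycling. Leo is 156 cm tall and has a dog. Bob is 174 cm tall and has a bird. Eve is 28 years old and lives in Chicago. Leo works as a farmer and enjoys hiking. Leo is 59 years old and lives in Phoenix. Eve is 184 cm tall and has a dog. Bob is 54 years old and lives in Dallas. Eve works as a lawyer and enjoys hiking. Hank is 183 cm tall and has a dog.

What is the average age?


Sum=163, n=4, avg=40.75

40.75


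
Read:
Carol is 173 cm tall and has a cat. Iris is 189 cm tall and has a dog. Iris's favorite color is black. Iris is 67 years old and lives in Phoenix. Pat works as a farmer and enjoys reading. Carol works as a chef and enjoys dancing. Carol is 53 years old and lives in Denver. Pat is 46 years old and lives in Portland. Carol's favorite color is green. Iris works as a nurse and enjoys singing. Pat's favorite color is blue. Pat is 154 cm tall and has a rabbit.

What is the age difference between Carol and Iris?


|53 - 67| = 14

14


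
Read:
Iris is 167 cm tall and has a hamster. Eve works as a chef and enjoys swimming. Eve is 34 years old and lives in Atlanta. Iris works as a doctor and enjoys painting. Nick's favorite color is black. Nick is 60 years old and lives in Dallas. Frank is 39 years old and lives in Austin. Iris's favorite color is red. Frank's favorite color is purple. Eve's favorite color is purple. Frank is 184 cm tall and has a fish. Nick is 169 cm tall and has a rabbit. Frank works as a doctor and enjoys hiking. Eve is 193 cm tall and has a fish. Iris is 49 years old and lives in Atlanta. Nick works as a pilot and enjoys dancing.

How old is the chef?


The chef is Eve, age 34

34


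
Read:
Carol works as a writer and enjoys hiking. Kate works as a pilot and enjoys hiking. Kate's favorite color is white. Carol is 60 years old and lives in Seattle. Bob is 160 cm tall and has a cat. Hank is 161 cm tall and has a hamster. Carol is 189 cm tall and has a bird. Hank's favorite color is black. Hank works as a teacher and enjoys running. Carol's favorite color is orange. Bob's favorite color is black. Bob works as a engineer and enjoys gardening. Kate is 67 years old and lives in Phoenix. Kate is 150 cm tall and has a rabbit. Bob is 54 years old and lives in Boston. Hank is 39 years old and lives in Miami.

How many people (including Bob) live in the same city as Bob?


Bob lives in Boston. Count = 1

1


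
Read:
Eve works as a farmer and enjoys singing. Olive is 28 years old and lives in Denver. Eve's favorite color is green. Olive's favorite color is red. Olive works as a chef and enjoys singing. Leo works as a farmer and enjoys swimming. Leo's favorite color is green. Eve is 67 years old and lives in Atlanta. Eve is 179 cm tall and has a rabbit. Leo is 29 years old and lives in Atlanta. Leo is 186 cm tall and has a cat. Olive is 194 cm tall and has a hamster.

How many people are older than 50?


Filter: 1

1


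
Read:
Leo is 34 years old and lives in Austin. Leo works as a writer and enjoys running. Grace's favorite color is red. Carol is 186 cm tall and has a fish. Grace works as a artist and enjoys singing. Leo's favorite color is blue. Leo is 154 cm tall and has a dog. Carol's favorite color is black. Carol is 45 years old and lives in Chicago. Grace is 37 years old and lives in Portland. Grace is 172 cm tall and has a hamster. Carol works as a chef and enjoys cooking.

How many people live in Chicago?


Count in Chicago: 1

1


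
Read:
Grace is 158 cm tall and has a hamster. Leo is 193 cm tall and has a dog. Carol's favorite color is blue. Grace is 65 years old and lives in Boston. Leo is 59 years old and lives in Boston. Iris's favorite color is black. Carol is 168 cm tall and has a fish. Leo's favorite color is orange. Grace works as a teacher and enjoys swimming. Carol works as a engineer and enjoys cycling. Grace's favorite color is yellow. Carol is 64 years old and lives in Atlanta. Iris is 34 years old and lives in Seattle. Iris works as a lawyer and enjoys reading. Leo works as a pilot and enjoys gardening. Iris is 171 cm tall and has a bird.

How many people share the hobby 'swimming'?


Count: 1

1


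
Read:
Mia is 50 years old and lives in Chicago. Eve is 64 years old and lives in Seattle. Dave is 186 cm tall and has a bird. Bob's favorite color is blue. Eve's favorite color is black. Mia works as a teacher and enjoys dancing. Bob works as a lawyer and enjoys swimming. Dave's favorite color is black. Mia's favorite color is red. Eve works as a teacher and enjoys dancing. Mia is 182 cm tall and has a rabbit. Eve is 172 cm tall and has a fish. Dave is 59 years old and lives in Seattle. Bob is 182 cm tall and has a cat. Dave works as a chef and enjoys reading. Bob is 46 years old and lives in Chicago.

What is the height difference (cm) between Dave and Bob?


|186 - 182| = 4

4


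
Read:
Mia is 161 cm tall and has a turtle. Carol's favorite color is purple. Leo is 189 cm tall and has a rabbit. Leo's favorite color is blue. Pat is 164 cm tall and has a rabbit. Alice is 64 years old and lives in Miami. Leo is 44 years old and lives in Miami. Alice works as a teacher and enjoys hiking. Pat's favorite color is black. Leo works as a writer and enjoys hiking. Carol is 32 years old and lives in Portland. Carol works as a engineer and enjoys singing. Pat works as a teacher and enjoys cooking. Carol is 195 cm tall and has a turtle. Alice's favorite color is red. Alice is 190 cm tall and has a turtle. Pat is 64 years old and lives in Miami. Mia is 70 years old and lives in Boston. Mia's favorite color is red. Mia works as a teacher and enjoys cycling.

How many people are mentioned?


People: Carol, Mia, Alice, Leo, Pat. Count = 5

5


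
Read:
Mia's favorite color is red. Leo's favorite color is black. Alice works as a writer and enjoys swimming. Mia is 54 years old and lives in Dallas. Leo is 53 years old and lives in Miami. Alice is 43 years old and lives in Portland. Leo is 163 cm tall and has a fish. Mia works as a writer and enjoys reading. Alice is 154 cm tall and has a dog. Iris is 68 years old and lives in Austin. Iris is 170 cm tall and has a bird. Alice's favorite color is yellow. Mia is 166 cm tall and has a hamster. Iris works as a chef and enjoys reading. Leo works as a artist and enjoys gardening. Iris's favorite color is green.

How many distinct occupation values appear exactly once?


Unique occupation values: 2

2


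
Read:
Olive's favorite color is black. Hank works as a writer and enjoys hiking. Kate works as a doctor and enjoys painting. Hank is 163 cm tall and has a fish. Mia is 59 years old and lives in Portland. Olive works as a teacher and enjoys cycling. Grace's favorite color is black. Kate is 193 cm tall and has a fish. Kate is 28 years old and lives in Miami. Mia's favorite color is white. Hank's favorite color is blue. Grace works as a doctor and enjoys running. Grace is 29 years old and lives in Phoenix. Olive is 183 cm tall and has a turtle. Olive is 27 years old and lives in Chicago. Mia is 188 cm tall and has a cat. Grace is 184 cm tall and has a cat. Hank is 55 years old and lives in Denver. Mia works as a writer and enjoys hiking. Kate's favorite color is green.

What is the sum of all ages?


29+59+55+28+27 = 198

198


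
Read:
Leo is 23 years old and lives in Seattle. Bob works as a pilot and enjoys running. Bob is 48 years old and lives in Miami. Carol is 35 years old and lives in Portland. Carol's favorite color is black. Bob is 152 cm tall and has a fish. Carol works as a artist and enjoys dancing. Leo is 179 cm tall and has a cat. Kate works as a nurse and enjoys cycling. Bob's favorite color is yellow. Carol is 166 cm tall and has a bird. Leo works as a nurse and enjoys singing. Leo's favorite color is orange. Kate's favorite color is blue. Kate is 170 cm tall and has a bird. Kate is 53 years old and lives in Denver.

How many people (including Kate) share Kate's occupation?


Kate is a nurse. Count = 2

2


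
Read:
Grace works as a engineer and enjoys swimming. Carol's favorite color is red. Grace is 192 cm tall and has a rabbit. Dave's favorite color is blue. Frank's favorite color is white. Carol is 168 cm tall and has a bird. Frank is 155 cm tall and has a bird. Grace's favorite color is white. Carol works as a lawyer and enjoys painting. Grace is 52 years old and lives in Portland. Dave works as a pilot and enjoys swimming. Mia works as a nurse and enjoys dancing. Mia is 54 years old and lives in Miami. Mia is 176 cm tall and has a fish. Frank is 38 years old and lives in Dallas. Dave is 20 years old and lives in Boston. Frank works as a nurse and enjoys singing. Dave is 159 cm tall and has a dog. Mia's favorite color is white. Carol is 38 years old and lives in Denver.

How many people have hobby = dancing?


Count: 1

1


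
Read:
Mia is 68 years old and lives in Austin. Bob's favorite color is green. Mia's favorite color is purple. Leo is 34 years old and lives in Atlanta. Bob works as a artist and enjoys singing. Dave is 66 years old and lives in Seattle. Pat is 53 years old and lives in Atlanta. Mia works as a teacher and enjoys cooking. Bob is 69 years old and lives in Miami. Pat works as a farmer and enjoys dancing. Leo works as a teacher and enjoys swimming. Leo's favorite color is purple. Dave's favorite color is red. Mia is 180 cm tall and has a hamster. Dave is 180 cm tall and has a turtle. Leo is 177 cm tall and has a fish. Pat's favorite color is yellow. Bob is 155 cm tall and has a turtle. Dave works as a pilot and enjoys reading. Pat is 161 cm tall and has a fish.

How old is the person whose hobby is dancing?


Person with hobby=dancing is Pat, age 53

53


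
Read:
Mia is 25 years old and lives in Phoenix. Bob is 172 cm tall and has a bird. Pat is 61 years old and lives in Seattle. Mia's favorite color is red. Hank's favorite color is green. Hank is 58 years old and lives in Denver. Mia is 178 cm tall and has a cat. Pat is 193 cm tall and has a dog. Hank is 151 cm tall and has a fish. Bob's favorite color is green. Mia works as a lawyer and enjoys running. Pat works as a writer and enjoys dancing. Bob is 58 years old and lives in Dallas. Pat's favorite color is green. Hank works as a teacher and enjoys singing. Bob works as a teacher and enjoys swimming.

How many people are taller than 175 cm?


Taller than 175: 2

2


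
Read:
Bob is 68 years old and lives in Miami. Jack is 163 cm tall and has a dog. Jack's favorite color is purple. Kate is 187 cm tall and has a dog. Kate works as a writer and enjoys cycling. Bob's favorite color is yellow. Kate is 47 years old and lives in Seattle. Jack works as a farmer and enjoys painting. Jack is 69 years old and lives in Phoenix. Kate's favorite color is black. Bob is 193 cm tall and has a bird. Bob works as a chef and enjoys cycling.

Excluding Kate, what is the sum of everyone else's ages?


Sum (excluding Kate): 137

137


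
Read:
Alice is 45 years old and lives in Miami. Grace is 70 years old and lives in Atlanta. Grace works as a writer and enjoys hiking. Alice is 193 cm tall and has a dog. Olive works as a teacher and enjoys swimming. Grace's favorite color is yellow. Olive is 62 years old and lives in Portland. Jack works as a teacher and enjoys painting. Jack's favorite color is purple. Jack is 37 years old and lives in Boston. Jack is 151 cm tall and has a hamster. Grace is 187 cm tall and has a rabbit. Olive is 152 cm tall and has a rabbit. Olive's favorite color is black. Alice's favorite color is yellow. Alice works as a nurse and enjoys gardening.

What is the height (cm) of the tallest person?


Tallest: Alice at 193 cm

193


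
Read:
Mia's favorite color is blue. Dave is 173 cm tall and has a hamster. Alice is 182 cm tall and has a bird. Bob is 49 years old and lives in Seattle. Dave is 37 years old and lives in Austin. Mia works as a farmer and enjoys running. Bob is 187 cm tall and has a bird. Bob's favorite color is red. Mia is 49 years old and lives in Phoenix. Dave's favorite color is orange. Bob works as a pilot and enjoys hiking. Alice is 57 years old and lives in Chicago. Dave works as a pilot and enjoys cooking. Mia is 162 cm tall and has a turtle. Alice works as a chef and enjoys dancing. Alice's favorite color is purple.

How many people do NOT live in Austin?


Not in Austin: 3

3


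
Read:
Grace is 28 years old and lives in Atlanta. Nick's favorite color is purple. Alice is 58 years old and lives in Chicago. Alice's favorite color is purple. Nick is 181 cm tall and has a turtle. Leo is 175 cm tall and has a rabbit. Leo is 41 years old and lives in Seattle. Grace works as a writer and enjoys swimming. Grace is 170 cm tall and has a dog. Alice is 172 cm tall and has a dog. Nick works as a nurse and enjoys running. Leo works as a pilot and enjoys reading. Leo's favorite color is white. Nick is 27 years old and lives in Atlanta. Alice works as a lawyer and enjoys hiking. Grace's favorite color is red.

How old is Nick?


Nick is 27 years old

27


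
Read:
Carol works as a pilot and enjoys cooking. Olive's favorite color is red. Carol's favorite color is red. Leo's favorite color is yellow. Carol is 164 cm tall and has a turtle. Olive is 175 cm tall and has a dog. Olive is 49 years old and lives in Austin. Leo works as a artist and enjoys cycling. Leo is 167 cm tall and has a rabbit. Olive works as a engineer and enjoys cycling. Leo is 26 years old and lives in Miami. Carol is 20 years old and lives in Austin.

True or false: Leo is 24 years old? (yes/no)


Leo is actually 26. no

no


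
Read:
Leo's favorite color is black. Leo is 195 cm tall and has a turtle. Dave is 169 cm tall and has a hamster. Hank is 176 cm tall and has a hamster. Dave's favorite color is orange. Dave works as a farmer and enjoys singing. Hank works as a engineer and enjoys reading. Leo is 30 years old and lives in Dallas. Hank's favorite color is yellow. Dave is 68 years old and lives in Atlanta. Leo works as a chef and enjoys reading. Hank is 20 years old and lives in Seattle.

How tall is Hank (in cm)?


Hank is 176 cm tall

176


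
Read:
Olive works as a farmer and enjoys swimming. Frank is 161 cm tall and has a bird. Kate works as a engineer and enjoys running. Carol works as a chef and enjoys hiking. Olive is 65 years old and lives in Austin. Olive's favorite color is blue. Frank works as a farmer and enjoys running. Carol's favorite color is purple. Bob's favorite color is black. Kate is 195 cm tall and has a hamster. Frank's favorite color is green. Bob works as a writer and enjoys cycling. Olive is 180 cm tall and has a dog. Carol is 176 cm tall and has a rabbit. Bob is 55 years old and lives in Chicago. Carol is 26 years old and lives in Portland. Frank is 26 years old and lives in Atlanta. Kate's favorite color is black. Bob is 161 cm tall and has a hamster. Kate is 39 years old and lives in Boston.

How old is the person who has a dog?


Person with dog is Olive, age 65

65


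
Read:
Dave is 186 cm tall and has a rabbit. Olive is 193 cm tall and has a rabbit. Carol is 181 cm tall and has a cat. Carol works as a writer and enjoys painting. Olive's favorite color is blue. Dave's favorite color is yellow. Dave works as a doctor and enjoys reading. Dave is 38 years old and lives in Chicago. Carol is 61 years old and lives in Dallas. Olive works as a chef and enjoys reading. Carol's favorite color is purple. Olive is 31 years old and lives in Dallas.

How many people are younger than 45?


Filter: 2

2


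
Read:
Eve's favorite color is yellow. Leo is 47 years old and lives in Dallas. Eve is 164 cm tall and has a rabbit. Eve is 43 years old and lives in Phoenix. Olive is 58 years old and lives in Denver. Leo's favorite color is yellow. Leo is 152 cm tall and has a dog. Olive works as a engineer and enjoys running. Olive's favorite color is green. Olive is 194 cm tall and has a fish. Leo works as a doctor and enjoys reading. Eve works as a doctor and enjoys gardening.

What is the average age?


Sum=148, n=3, avg=49.33

49.33


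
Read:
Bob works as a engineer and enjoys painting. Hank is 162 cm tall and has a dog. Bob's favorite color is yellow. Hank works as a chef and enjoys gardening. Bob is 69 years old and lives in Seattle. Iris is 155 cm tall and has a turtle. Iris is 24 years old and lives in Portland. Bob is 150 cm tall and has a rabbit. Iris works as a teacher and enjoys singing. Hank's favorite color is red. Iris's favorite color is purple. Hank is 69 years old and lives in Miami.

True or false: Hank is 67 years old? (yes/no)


Hank is actually 69. no

no


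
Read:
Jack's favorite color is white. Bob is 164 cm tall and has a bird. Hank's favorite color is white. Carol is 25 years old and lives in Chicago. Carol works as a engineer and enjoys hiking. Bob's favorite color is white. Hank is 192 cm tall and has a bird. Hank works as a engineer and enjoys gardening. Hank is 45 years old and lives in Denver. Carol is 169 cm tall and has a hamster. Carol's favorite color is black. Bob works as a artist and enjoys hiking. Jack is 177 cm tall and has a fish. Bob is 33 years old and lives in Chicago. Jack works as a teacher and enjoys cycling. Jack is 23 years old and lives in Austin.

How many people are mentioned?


People: Bob, Carol, Hank, Jack. Count = 4

4


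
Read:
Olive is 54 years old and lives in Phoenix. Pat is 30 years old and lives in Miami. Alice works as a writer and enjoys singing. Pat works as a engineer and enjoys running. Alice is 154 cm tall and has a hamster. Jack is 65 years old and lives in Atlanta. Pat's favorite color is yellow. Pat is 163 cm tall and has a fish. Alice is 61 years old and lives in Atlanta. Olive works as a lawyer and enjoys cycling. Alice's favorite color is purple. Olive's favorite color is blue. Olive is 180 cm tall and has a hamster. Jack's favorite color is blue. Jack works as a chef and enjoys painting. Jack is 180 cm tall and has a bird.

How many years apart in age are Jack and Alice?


65 vs 61, diff = 4

4


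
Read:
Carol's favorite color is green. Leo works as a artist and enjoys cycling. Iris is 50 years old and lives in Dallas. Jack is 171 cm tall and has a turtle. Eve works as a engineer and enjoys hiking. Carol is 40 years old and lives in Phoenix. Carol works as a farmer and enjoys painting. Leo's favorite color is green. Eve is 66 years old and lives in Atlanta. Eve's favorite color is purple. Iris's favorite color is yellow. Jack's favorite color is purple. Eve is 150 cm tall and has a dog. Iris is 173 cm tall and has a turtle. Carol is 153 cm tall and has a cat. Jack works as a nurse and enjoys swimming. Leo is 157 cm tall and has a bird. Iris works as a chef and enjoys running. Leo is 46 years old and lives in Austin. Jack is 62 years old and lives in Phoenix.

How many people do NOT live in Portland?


Not in Portland: 5

5


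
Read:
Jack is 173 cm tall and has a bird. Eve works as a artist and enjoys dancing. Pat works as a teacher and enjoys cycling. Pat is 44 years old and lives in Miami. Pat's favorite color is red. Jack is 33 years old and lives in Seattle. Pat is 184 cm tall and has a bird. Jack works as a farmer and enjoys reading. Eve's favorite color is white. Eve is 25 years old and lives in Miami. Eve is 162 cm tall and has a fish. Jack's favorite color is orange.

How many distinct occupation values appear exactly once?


Unique occupation values: 3

3


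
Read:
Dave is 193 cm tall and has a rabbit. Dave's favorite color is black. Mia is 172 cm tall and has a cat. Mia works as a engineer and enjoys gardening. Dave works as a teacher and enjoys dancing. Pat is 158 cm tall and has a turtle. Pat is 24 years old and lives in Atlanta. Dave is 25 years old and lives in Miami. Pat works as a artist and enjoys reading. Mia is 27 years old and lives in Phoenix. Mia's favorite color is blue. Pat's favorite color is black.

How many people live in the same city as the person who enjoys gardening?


Person with hobby gardening is Mia, city Phoenix. Count = 1

1


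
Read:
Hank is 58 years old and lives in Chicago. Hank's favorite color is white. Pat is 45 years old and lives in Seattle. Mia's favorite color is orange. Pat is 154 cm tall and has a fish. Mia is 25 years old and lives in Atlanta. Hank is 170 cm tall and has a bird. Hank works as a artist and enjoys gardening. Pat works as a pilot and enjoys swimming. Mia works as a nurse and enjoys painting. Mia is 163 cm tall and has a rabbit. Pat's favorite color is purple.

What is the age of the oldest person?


Oldest: Hank at 58

58


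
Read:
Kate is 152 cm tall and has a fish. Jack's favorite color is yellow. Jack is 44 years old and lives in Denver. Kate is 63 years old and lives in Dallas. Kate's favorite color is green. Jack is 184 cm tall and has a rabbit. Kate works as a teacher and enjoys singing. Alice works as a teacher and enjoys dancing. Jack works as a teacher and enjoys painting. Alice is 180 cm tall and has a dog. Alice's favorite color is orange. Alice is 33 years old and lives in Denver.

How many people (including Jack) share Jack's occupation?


Jack is a teacher. Count = 3

3


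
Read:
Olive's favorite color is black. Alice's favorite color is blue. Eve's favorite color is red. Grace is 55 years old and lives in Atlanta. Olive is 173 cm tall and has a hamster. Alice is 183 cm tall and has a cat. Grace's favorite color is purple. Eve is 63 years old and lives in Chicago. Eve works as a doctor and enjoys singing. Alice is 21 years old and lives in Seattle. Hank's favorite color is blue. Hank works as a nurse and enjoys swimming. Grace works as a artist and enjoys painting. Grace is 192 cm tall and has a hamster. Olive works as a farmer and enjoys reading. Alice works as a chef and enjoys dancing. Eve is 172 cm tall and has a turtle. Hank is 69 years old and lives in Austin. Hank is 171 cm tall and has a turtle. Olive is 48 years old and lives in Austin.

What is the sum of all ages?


21+48+63+69+55 = 256

256


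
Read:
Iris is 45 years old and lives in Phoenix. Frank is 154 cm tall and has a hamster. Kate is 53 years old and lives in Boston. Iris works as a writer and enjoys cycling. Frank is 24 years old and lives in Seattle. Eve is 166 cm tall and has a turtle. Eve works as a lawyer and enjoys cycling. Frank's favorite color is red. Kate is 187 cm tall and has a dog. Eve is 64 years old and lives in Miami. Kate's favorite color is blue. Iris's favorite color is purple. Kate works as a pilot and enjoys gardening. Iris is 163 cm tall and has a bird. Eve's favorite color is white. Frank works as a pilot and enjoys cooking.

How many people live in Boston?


Count in Boston: 1

1


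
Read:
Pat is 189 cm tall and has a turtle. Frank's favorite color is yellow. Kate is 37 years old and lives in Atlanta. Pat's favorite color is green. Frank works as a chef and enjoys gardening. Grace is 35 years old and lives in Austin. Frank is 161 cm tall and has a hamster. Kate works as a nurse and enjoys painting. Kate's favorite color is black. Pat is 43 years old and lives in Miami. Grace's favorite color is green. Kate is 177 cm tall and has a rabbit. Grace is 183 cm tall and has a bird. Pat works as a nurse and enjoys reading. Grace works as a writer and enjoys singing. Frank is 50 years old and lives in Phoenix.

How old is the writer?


The writer is Grace, age 35

35


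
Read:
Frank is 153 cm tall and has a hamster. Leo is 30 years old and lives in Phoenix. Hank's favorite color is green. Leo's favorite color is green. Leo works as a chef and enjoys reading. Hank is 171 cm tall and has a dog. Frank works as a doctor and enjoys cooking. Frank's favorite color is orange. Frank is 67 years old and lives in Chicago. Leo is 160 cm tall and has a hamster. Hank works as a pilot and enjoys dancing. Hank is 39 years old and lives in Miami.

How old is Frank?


Frank is 67 years old

67


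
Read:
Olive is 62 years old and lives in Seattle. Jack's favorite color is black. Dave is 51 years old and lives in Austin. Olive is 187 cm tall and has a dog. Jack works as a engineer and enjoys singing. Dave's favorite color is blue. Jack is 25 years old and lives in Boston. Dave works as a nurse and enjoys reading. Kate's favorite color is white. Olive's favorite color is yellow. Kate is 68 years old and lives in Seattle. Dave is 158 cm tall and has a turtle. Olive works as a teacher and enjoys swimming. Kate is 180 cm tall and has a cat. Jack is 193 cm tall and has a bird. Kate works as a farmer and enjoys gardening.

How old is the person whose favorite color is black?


Person with favorite color=black is Jack, age 25

25


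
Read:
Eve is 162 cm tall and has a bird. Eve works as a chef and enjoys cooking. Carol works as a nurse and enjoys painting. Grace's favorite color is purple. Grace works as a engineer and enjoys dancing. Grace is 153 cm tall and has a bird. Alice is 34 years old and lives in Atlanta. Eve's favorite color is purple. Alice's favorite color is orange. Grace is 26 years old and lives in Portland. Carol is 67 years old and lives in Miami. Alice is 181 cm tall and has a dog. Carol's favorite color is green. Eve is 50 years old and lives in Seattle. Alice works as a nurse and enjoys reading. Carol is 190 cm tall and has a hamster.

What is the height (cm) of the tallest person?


Tallest: Carol at 190 cm

190


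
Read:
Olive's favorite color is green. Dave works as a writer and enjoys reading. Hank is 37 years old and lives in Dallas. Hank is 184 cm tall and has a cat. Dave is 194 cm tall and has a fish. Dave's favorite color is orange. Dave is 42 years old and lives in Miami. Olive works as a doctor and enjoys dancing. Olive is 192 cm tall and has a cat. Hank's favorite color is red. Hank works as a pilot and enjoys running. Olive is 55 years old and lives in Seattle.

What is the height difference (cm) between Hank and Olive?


|184 - 192| = 8

8


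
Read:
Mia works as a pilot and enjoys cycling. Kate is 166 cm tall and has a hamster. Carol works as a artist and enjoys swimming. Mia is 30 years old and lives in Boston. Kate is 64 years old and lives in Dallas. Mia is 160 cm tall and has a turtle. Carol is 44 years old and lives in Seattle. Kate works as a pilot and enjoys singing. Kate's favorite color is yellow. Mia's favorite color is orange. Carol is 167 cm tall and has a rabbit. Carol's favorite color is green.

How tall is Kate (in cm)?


Kate is 166 cm tall

166


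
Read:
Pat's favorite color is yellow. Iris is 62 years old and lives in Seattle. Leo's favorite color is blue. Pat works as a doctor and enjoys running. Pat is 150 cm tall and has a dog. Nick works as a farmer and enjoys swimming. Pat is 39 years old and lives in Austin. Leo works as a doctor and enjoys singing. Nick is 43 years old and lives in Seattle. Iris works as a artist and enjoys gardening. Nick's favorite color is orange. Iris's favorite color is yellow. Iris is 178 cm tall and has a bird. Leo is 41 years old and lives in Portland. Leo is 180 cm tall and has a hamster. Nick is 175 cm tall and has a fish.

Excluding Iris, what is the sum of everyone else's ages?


Sum (excluding Iris): 123

123


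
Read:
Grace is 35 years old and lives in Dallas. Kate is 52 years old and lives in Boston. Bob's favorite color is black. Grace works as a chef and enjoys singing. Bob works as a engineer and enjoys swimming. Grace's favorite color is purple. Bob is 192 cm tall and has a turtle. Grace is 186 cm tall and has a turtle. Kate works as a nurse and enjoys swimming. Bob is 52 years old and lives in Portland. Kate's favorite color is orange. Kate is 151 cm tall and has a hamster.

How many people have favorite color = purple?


Count: 1

1


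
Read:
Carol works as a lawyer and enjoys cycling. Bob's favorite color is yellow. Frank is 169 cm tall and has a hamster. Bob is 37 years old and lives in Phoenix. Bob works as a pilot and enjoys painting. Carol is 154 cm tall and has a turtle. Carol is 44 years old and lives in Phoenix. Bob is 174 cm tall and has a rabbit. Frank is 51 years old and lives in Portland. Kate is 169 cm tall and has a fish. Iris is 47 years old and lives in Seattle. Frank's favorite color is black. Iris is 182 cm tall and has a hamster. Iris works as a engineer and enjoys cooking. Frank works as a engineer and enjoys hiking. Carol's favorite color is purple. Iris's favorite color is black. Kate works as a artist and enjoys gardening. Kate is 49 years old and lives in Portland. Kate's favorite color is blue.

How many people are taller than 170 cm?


Taller than 170: 2

2


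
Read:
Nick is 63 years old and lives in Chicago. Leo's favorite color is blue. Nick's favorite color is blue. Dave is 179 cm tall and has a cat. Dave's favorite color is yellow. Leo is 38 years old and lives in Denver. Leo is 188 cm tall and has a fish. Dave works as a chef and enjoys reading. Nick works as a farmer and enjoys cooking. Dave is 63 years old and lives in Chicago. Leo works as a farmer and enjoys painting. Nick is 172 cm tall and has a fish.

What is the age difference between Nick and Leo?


|63 - 38| = 25

25


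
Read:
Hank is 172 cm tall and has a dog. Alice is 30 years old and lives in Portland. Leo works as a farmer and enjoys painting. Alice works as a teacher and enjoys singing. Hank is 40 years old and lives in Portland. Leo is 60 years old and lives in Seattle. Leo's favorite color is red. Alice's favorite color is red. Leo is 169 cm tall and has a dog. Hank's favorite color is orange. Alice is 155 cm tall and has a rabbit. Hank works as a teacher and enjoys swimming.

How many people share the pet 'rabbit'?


Count: 1

1


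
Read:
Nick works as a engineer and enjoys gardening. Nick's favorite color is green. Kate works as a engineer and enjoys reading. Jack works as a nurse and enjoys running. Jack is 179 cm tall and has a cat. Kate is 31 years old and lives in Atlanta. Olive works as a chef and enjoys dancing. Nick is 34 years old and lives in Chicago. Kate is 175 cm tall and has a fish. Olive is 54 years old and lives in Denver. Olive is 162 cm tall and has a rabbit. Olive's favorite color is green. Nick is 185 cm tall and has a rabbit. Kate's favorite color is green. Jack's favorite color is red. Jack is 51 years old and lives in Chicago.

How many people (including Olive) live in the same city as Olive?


Olive lives in Denver. Count = 1

1


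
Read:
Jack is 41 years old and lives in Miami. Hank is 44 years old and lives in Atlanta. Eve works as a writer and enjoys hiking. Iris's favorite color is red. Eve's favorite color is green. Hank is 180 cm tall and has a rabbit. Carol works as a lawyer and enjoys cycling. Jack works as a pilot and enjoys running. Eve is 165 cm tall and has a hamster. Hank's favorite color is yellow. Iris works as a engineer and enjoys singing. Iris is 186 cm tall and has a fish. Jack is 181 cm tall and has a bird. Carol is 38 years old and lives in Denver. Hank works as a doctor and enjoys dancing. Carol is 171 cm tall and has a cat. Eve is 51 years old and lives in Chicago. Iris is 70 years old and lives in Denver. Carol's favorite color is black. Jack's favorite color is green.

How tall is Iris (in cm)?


Iris is 186 cm tall

186


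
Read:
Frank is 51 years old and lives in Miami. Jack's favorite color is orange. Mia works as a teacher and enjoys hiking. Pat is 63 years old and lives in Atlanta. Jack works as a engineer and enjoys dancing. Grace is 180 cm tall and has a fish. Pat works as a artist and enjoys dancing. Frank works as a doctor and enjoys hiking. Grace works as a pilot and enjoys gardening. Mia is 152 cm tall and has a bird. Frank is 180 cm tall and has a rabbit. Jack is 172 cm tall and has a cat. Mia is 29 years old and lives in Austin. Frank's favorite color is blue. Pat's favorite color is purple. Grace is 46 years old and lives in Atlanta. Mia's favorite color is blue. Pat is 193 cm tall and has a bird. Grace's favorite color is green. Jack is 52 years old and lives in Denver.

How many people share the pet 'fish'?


Count: 1

1
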